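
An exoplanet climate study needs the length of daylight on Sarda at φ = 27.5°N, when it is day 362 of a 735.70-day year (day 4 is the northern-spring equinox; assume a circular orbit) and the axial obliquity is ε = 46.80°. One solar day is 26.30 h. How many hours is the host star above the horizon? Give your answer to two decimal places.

Solar longitude: λ_s = 360° × (362 − 4)/735.70 = 175.180°.
sin δ = sin 46.80° × sin 175.180° = 0.06125, so δ = +3.512°.
cos H₀ = −tan φ · tan δ = −tan(+27.5°) × tan(+3.512°) = -0.0319, so H₀ = 1.6027 rad = 91.83°.
Daylight = 2H₀/(2π) × 26.30 h = (1.6027/π) × 26.30 = 13.42 h.

13.42 h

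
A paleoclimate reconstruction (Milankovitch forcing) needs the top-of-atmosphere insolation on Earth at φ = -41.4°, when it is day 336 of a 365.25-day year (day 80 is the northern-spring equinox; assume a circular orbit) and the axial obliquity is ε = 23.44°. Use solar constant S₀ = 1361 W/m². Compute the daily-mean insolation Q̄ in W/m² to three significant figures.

Solar longitude: λ_s = 360° × (336 − 80)/365.25 = 252.320°.
sin δ = sin 23.44° × sin 252.320° = -0.37900, so δ = -22.272°.
cos H₀ = −tan(-41.4°) tan(-22.272°) = -0.3611, H₀ = 1.9402 rad.
Bracket: H₀ sin φ sin δ + cos φ cos δ sin H₀ = 1.9402×-0.66131×-0.37900 + 0.75011×0.92540×0.93254 = 0.486285 + 0.647324 = 1.133609.
Q̄ = (S₀/π) × [bracket] = (1361/π) × 1.133609 = 491.1 W/m².

Q̄ ≈ 491 W/m²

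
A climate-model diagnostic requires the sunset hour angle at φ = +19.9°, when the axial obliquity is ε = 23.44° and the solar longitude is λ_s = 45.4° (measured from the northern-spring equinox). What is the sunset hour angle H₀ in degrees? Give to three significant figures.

H₀ = 96.1°

Solar declination: sin δ = sin ε · sin λ_s = sin 23.44° × sin 45.4° = 0.28324, so δ = +16.453°.
cos H₀ = −tan φ · tan δ = −tan(+19.9°) × tan(+16.453°) = -0.1069, so H₀ = 1.6779 rad = 96.14°.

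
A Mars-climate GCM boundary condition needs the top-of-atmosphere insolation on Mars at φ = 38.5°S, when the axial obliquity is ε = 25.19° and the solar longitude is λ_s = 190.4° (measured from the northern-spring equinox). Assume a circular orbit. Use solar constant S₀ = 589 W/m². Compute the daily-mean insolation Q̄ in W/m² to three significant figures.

Q̄ ≈ 161 W/m²

Solar declination: sin δ = sin ε · sin λ_s = sin 25.19° × sin 190.4° = -0.07683, so δ = -4.407°.
cos H₀ = −tan(-38.5°) tan(-4.407°) = -0.0613, H₀ = 1.6321 rad.
Bracket: H₀ sin φ sin δ + cos φ cos δ sin H₀ = 1.6321×-0.62251×-0.07683 + 0.78261×0.99704×0.99812 = 0.078059 + 0.778827 = 0.856886.
Q̄ = (S₀/π) × [bracket] = (589/π) × 0.856886 = 160.7 W/m².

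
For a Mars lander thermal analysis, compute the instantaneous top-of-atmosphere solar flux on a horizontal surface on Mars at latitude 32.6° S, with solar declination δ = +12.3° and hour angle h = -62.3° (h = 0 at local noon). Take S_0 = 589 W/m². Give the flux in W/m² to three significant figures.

cos θ_z = sin ϕ sin δ + cos ϕ cos δ cos h = -0.114775 + 0.382618 = 0.267843.
Flux = S_0 · cos θ_z = 589 × 0.267843 = 157.8 W/m².

158 W/m²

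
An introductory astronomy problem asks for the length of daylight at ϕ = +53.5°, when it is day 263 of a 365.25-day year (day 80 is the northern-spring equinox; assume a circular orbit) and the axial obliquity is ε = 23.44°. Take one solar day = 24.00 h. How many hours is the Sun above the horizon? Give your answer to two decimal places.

Solar longitude: L_s = 360° × (263 − 80)/365.25 = 180.370°.
sin δ = sin 23.44° × sin 180.370° = -0.00257, so δ = -0.147°.
cos h₀ = −tan ϕ · tan δ = −tan(+53.5°) × tan(-0.147°) = 0.0035, so h₀ = 1.5673 rad = 89.80°.
Daylight = 2h₀/(2π) × 24.00 h = (1.5673/π) × 24.00 = 11.97 h.

11.97 h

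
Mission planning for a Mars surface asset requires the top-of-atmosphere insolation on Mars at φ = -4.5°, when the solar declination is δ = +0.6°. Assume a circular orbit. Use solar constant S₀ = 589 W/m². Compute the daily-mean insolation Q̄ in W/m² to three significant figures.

Q̄ ≈ 187 W/m²

cos H₀ = −tan(-4.5°) tan(+0.600°) = 0.0008, H₀ = 1.5700 rad.
Bracket: H₀ sin φ sin δ + cos φ cos δ sin H₀ = 1.5700×-0.07846×0.01047 + 0.99692×0.99995×1.00000 = -0.001290 + 0.996870 = 0.995580.
Q̄ = (S₀/π) × [bracket] = (589/π) × 0.995580 = 186.7 W/m².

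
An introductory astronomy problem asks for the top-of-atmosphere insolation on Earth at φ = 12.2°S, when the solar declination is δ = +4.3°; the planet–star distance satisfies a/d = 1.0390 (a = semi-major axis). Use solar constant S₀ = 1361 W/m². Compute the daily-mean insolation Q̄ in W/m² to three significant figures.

cos H₀ = −tan(-12.2°) tan(+4.300°) = 0.0163, H₀ = 1.5545 rad.
Bracket: H₀ sin φ sin δ + cos φ cos δ sin H₀ = 1.5545×-0.21132×0.07498 + 0.97742×0.99719×0.99987 = -0.024631 + 0.974547 = 0.949916.
Inverse-square distance factor (a/d)² = 1.0390² = 1.079521.
Q̄ = (S₀/π) × 1.079521 × [bracket] = (1361/π) × 1.079521 × 0.949916 = 444.2 W/m².

Q̄ ≈ 444 W/m²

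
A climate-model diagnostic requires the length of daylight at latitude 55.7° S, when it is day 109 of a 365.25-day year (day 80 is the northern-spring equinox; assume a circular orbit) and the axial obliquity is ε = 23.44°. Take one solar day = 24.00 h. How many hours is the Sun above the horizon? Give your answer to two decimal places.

9.80 h

Solar longitude: L_s = 360° × (109 − 80)/365.25 = 28.583°.
sin δ = sin 23.44° × sin 28.583° = 0.19032, so δ = +10.971°.
cos h₀ = −tan ϕ · tan δ = −tan(-55.7°) × tan(+10.971°) = 0.2842, so h₀ = 1.2826 rad = 73.49°.
Daylight = 2h₀/(2π) × 24.00 h = (1.2826/π) × 24.00 = 9.80 h.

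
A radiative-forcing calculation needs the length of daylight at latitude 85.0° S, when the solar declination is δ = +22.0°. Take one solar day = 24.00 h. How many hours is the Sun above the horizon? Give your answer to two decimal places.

cos H₀ = −tan φ · tan δ = 4.6180 ≥ 1, so the Sun never rises (polar night) and H₀ = 0.
Daylight = 2H₀/(2π) × 24.00 h = (0.0000/π) × 24.00 = 0.00 h.

0.00 h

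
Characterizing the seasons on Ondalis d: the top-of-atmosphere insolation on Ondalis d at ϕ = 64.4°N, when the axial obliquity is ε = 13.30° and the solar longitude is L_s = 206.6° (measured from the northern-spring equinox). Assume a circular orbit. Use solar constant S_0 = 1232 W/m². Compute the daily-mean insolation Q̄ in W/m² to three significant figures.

Solar declination: sin δ = sin ε · sin L_s = sin 13.30° × sin 206.6° = -0.10301, so δ = -5.912°.
cos h₀ = −tan(+64.4°) tan(-5.912°) = 0.2161, h₀ = 1.3529 rad.
Bracket: h₀ sin ϕ sin δ + cos ϕ cos δ sin h₀ = 1.3529×0.90183×-0.10301 + 0.43209×0.99468×0.97636 = -0.125681 + 0.419631 = 0.293950.
Q̄ = (S_0/π) × [bracket] = (1232/π) × 0.293950 = 115.3 W/m².

Q̄ ≈ 115 W/m²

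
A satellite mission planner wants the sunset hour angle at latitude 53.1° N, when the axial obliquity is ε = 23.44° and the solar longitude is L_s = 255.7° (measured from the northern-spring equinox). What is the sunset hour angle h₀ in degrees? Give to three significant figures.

Solar declination: sin δ = sin ε · sin L_s = sin 23.44° × sin 255.7° = -0.38546, so δ = -22.673°.
cos h₀ = −tan ϕ · tan δ = −tan(+53.1°) × tan(-22.673°) = 0.5564, so h₀ = 0.9808 rad = 56.19°.

h₀ = 56.2°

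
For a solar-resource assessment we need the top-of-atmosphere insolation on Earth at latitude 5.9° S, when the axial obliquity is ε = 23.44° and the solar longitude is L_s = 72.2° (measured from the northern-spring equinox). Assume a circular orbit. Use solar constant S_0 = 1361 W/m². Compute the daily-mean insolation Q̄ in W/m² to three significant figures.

Solar declination: sin δ = sin ε · sin L_s = sin 23.44° × sin 72.2° = 0.37875, so δ = +22.256°.
cos h₀ = −tan(-5.9°) tan(+22.256°) = 0.0423, h₀ = 1.5285 rad.
Bracket: h₀ sin ϕ sin δ + cos ϕ cos δ sin h₀ = 1.5285×-0.10279×0.37875 + 0.99470×0.92550×0.99911 = -0.059507 + 0.919776 = 0.860269.
Q̄ = (S_0/π) × [bracket] = (1361/π) × 0.860269 = 372.7 W/m².

Q̄ ≈ 373 W/m²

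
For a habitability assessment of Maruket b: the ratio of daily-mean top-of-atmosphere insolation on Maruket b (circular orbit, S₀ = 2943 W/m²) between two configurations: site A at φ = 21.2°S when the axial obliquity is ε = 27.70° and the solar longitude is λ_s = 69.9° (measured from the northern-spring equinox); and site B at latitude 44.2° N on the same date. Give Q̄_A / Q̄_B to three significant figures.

— Configuration A (φ=-21.2°):
Solar declination: sin δ = sin ε · sin λ_s = sin 27.70° × sin 69.9° = 0.43653, so δ = +25.883°.
cos H₀ = −tan(-21.2°) tan(+25.883°) = 0.1882, H₀ = 1.3815 rad.
Bracket: H₀ sin φ sin δ + cos φ cos δ sin H₀ = 1.3815×-0.36162×0.43653 + 0.93232×0.89969×0.98213 = -0.218081 + 0.823810 = 0.605729.
Q̄ = (S₀/π) × [bracket] = (2943/π) × 0.605729 = 567.44 W/m².
— Configuration B (φ=+44.2°):
cos H₀ = −tan(+44.2°) tan(+25.883°) = -0.4718, H₀ = 2.0622 rad.
Bracket: H₀ sin φ sin δ + cos φ cos δ sin H₀ = 2.0622×0.69717×0.43653 + 0.71691×0.89969×0.88169 = 0.627601 + 0.568687 = 1.196288.
Q̄ = (S₀/π) × [bracket] = (2943/π) × 1.196288 = 1120.7 W/m².
Ratio Q̄_A / Q̄_B = 567.44 / 1120.7 = 0.5063.

Q̄_A / Q̄_B ≈ 0.506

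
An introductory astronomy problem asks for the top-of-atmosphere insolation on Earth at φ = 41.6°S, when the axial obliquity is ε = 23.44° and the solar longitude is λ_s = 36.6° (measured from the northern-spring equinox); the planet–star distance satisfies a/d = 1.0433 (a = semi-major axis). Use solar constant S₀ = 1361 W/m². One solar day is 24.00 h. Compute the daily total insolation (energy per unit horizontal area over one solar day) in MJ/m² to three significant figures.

Solar declination: sin δ = sin ε · sin λ_s = sin 23.44° × sin 36.6° = 0.23717, so δ = +13.720°.
cos H₀ = −tan(-41.6°) tan(+13.720°) = 0.2168, H₀ = 1.3523 rad.
Bracket: H₀ sin φ sin δ + cos φ cos δ sin H₀ = 1.3523×-0.66393×0.23717 + 0.74780×0.97147×0.97623 = -0.212939 + 0.709197 = 0.496258.
Inverse-square distance factor (a/d)² = 1.0433² = 1.088475.
Q̄ = (S₀/π) × 1.088475 × [bracket] = (1361/π) × 1.088475 × 0.496258 = 234.01 W/m².
Daily total = Q̄ × 24.00 h × 3600 s/h = 234.01 × 24.00 × 3600 / 10⁶ = 20.22 MJ/m².

20.2 MJ/m²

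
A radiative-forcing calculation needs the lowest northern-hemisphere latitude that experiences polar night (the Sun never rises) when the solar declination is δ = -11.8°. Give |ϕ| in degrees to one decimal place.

|ϕ| = 78.2°

Polar night requires cos h₀ = −tan ϕ tan δ ≥ 1, i.e. tan ϕ tan δ ≤ −1.
The boundary is |tan ϕ| · |tan δ| = 1, so |ϕ| = 90° − |δ| = 90° − 11.8° = 78.2° in the northern hemisphere.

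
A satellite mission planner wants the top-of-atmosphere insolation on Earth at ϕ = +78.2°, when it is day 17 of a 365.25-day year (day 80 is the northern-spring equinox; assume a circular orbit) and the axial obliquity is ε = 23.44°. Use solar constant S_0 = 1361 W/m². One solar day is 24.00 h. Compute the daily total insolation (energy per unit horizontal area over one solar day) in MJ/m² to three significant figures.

Solar longitude: L_s = 360° × (17 − 80)/365.25 = -62.094°, i.e. -62.094° + 360° = 297.906°.
sin δ = sin 23.44° × sin 297.906° = -0.35153, so δ = -20.581°.
cos h₀ = −tan(+78.2°) tan(-20.581°) = 1.7974 ≥ 1 ⇒ polar night, h₀ = 0 and Q̄ = 0.
Daily total = Q̄ × 24.00 h × 3600 s/h = 0.00 MJ/m².

0.00 MJ/m²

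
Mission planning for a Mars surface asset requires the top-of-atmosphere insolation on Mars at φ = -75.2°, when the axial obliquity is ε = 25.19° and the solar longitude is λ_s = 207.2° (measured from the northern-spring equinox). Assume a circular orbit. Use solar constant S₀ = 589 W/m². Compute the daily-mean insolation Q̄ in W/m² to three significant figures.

Q̄ ≈ 116 W/m²

Solar declination: sin δ = sin ε · sin λ_s = sin 25.19° × sin 207.2° = -0.19455, so δ = -11.218°.
cos H₀ = −tan(-75.2°) tan(-11.218°) = -0.7507, H₀ = 2.4199 rad.
Bracket: H₀ sin φ sin δ + cos φ cos δ sin H₀ = 2.4199×-0.96682×-0.19455 + 0.25545×0.98089×0.66066 = 0.455171 + 0.165540 = 0.620711.
Q̄ = (S₀/π) × [bracket] = (589/π) × 0.620711 = 116.4 W/m².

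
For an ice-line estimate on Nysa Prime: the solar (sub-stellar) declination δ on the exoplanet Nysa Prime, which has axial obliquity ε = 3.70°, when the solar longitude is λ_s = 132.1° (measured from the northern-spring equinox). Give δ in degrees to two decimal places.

δ = +2.74°

sin δ = sin ε · sin λ_s = sin 3.70° × sin 132.1° = 0.047881.
δ = arcsin(0.047881) = +2.74°.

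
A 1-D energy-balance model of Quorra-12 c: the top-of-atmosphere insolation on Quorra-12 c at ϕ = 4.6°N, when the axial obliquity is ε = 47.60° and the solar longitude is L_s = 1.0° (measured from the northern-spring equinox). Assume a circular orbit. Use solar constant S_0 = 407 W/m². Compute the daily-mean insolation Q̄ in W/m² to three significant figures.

Q̄ ≈ 129 W/m²

Solar declination: sin δ = sin ε · sin L_s = sin 47.60° × sin 1.0° = 0.01289, so δ = +0.738°.
cos h₀ = −tan(+4.6°) tan(+0.738°) = -0.0010, h₀ = 1.5718 rad.
Bracket: h₀ sin ϕ sin δ + cos ϕ cos δ sin h₀ = 1.5718×0.08020×0.01289 + 0.99678×0.99992×1.00000 = 0.001625 + 0.996700 = 0.998325.
Q̄ = (S_0/π) × [bracket] = (407/π) × 0.998325 = 129.3 W/m².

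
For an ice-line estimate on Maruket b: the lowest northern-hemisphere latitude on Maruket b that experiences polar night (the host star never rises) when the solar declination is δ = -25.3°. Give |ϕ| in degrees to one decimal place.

Polar night requires cos h₀ = −tan ϕ tan δ ≥ 1, i.e. tan ϕ tan δ ≤ −1.
The boundary is |tan ϕ| · |tan δ| = 1, so |ϕ| = 90° − |δ| = 90° − 25.3° = 64.7° in the northern hemisphere.

|ϕ| = 64.7°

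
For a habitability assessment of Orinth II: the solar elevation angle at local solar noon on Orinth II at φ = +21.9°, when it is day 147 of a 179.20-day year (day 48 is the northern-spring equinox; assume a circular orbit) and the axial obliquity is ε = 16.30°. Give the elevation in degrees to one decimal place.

Solar longitude: λ_s = 360° × (147 − 48)/179.20 = 198.884°.
sin δ = sin 16.30° × sin 198.884° = -0.09084, so δ = -5.212°.
At local noon the hour angle is zero, so the zenith angle equals |φ − δ| = |+21.9° − (-5.212°)| = 27.112°.
Elevation = 90° − 27.112° = 62.9°.

62.9°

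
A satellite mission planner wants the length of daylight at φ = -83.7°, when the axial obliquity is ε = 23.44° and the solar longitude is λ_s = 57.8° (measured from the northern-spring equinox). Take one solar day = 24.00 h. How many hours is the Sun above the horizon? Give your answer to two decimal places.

Solar declination: sin δ = sin ε · sin λ_s = sin 23.44° × sin 57.8° = 0.33661, so δ = +19.670°.
cos H₀ = −tan φ · tan δ = 3.2379 ≥ 1, so the Sun never rises (polar night) and H₀ = 0.
Daylight = 2H₀/(2π) × 24.00 h = (0.0000/π) × 24.00 = 0.00 h.

0.00 h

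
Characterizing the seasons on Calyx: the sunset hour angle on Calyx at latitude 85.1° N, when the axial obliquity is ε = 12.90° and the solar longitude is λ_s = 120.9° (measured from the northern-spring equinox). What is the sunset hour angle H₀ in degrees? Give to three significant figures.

H₀ = 180°

Solar declination: sin δ = sin ε · sin λ_s = sin 12.90° × sin 120.9° = 0.19156, so δ = +11.044°.
Sunrise equation: cos H₀ = −tan φ · tan δ = -2.2766 ≤ −1, so the host star never sets (polar day) and H₀ = π.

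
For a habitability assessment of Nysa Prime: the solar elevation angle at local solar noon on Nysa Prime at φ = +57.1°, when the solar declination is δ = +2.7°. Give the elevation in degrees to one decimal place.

35.6°

At local noon the hour angle is zero, so the zenith angle equals |φ − δ| = |+57.1° − (+2.700°)| = 54.400°.
Elevation = 90° − 54.400° = 35.6°.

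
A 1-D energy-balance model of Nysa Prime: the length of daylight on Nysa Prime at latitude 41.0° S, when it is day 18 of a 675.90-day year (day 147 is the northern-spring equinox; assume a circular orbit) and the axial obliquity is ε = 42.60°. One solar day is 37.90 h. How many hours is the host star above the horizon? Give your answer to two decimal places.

Solar longitude: L_s = 360° × (18 − 147)/675.90 = -68.708°, i.e. -68.708° + 360° = 291.292°.
sin δ = sin 42.60° × sin 291.292° = -0.63068, so δ = -39.100°.
cos h₀ = −tan ϕ · tan δ = −tan(-41.0°) × tan(-39.100°) = -0.7064, so h₀ = 2.3553 rad = 134.95°.
Daylight = 2h₀/(2π) × 37.90 h = (2.3553/π) × 37.90 = 28.41 h.

28.41 h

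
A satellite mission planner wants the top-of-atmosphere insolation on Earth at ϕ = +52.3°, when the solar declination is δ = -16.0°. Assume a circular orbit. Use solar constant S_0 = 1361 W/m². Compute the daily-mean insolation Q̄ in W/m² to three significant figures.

Q̄ ≈ 124 W/m²

cos h₀ = −tan(+52.3°) tan(-16.000°) = 0.3710, h₀ = 1.1907 rad.
Bracket: h₀ sin ϕ sin δ + cos ϕ cos δ sin h₀ = 1.1907×0.79122×-0.27564 + 0.61153×0.96126×0.92863 = -0.259682 + 0.545885 = 0.286203.
Q̄ = (S_0/π) × [bracket] = (1361/π) × 0.286203 = 124.0 W/m².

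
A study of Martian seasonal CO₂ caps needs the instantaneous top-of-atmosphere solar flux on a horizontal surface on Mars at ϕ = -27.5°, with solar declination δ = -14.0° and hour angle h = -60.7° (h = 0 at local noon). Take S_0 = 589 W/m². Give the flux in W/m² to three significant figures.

cos θ_z = sin ϕ sin δ + cos ϕ cos δ cos h = 0.111707 + 0.421193 = 0.532900.
Flux = S_0 · cos θ_z = 589 × 0.532900 = 313.9 W/m².

314 W/m²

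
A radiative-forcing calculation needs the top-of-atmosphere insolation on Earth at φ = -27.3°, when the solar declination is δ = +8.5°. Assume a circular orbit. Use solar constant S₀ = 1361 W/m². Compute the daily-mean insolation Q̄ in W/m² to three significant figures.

Q̄ ≈ 336 W/m²

cos H₀ = −tan(-27.3°) tan(+8.500°) = 0.0771, H₀ = 1.4936 rad.
Bracket: H₀ sin φ sin δ + cos φ cos δ sin H₀ = 1.4936×-0.45865×0.14781 + 0.88862×0.98902×0.99702 = -0.101256 + 0.876244 = 0.774988.
Q̄ = (S₀/π) × [bracket] = (1361/π) × 0.774988 = 335.7 W/m².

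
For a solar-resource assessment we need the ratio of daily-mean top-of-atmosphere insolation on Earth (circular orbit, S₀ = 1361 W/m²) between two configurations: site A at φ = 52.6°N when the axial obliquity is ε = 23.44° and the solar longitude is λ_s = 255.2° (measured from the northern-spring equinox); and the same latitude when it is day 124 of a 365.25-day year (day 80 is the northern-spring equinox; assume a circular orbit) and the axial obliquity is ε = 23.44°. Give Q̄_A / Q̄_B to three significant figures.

Q̄_A / Q̄_B ≈ 0.172

— Configuration A (φ=+52.6°):
Solar declination: sin δ = sin ε · sin λ_s = sin 23.44° × sin 255.2° = -0.38459, so δ = -22.618°.
cos H₀ = −tan(+52.6°) tan(-22.618°) = 0.5449, H₀ = 0.9945 rad.
Bracket: H₀ sin φ sin δ + cos φ cos δ sin H₀ = 0.9945×0.79441×-0.38459 + 0.60738×0.92309×0.83848 = -0.303842 + 0.470108 = 0.166266.
Q̄ = (S₀/π) × [bracket] = (1361/π) × 0.166266 = 72.030 W/m².
— Configuration B (φ=+52.6°):
Solar longitude: λ_s = 360° × (124 − 80)/365.25 = 43.368°.
sin δ = sin 23.44° × sin 43.368° = 0.27315, so δ = +15.852°.
cos H₀ = −tan(+52.6°) tan(+15.852°) = -0.3714, H₀ = 1.9513 rad.
Bracket: H₀ sin φ sin δ + cos φ cos δ sin H₀ = 1.9513×0.79441×0.27315 + 0.60738×0.96197×0.92848 = 0.423419 + 0.542494 = 0.965913.
Q̄ = (S₀/π) × [bracket] = (1361/π) × 0.965913 = 418.45 W/m².
Ratio Q̄_A / Q̄_B = 72.030 / 418.45 = 0.1721.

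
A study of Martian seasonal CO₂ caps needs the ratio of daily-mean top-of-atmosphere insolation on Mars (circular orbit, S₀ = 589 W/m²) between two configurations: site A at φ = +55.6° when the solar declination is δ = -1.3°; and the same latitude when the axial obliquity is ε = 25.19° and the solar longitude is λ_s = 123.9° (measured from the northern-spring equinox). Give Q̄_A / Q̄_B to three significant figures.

Q̄_A / Q̄_B ≈ 0.501

— Configuration A (φ=+55.6°):
cos H₀ = −tan(+55.6°) tan(-1.300°) = 0.0331, H₀ = 1.5376 rad.
Bracket: H₀ sin φ sin δ + cos φ cos δ sin H₀ = 1.5376×0.82511×-0.02269 + 0.56497×0.99974×0.99945 = -0.028787 + 0.564512 = 0.535725.
Q̄ = (S₀/π) × [bracket] = (589/π) × 0.535725 = 100.44 W/m².
— Configuration B (φ=+55.6°):
Solar declination: sin δ = sin ε · sin λ_s = sin 25.19° × sin 123.9° = 0.35327, so δ = +20.688°.
cos H₀ = −tan(+55.6°) tan(+20.688°) = -0.5515, H₀ = 2.1550 rad.
Bracket: H₀ sin φ sin δ + cos φ cos δ sin H₀ = 2.1550×0.82511×0.35327 + 0.56497×0.93552×0.83418 = 0.628154 + 0.440898 = 1.069052.
Q̄ = (S₀/π) × [bracket] = (589/π) × 1.069052 = 200.43 W/m².
Ratio Q̄_A / Q̄_B = 100.44 / 200.43 = 0.5011.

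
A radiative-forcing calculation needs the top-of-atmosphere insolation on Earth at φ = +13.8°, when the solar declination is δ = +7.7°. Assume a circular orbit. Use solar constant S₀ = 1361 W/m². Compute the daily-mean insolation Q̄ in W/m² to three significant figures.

cos H₀ = −tan(+13.8°) tan(+7.700°) = -0.0332, H₀ = 1.6040 rad.
Bracket: H₀ sin φ sin δ + cos φ cos δ sin H₀ = 1.6040×0.23853×0.13399 + 0.97113×0.99098×0.99945 = 0.051265 + 0.961841 = 1.013106.
Q̄ = (S₀/π) × [bracket] = (1361/π) × 1.013106 = 438.9 W/m².

Q̄ ≈ 439 W/m²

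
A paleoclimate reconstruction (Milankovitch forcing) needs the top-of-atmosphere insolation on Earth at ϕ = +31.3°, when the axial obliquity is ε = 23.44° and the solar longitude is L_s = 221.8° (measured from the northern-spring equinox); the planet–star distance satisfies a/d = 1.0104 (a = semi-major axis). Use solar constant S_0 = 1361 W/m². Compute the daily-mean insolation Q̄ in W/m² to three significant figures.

Q̄ ≈ 274 W/m²

Solar declination: sin δ = sin ε · sin L_s = sin 23.44° × sin 221.8° = -0.26514, so δ = -15.375°.
cos h₀ = −tan(+31.3°) tan(-15.375°) = 0.1672, h₀ = 1.4028 rad.
Bracket: h₀ sin ϕ sin δ + cos ϕ cos δ sin h₀ = 1.4028×0.51952×-0.26514 + 0.85446×0.96421×0.98592 = -0.193229 + 0.812279 = 0.619050.
Inverse-square distance factor (a/d)² = 1.0104² = 1.020908.
Q̄ = (S_0/π) × 1.020908 × [bracket] = (1361/π) × 1.020908 × 0.619050 = 273.8 W/m².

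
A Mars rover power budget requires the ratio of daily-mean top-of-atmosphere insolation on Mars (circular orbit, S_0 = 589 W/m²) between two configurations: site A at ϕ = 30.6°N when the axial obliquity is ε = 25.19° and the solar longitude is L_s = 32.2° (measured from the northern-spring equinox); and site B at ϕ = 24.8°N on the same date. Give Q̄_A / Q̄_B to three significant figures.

Q̄_A / Q̄_B ≈ 0.989

— Configuration A (ϕ=+30.6°):
Solar declination: sin δ = sin ε · sin L_s = sin 25.19° × sin 32.2° = 0.22680, so δ = +13.109°.
cos h₀ = −tan(+30.6°) tan(+13.109°) = -0.1377, h₀ = 1.7090 rad.
Bracket: h₀ sin ϕ sin δ + cos ϕ cos δ sin h₀ = 1.7090×0.50904×0.22680 + 0.86074×0.97394×0.99047 = 0.197305 + 0.830320 = 1.027625.
Q̄ = (S_0/π) × [bracket] = (589/π) × 1.027625 = 192.66 W/m².
— Configuration B (ϕ=+24.8°):
cos h₀ = −tan(+24.8°) tan(+13.109°) = -0.1076, h₀ = 1.6786 rad.
Bracket: h₀ sin ϕ sin δ + cos ϕ cos δ sin h₀ = 1.6786×0.41945×0.22680 + 0.90778×0.97394×0.99419 = 0.159687 + 0.878986 = 1.038673.
Q̄ = (S_0/π) × [bracket] = (589/π) × 1.038673 = 194.74 W/m².
Ratio Q̄_A / Q̄_B = 192.66 / 194.74 = 0.9893.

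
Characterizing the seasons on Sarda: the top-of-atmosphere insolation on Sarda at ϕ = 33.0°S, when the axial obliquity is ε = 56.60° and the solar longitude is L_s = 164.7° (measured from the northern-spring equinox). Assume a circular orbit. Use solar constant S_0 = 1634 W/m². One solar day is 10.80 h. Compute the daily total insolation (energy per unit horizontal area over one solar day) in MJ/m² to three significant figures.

Solar declination: sin δ = sin ε · sin L_s = sin 56.60° × sin 164.7° = 0.22029, so δ = +12.726°.
cos h₀ = −tan(-33.0°) tan(+12.726°) = 0.1467, h₀ = 1.4236 rad.
Bracket: h₀ sin ϕ sin δ + cos ϕ cos δ sin h₀ = 1.4236×-0.54464×0.22029 + 0.83867×0.97543×0.98919 = -0.170802 + 0.809221 = 0.638419.
Q̄ = (S_0/π) × [bracket] = (1634/π) × 0.638419 = 332.05 W/m².
Daily total = Q̄ × 10.80 h × 3600 s/h = 332.05 × 10.80 × 3600 / 10⁶ = 12.91 MJ/m².

12.9 MJ/m²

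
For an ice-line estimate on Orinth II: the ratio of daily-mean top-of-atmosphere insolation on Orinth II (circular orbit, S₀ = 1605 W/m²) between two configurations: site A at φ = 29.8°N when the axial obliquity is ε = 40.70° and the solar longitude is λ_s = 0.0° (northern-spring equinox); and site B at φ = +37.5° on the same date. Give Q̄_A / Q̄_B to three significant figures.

— Configuration A (φ=+29.8°):
Solar declination: sin δ = sin ε · sin λ_s = sin 40.70° × sin 0.0° = 0.00000, so δ = +0.000°.
cos H₀ = −tan(+29.8°) tan(+0.000°) = -0.0000, H₀ = 1.5708 rad.
Bracket: H₀ sin φ sin δ + cos φ cos δ sin H₀ = 1.5708×0.49697×0.00000 + 0.86777×1.00000×1.00000 = 0.000000 + 0.867770 = 0.867770.
Q̄ = (S₀/π) × [bracket] = (1605/π) × 0.867770 = 443.33 W/m².
— Configuration B (φ=+37.5°):
cos H₀ = −tan(+37.5°) tan(+0.000°) = -0.0000, H₀ = 1.5708 rad.
Bracket: H₀ sin φ sin δ + cos φ cos δ sin H₀ = 1.5708×0.60876×0.00000 + 0.79335×1.00000×1.00000 = 0.000000 + 0.793350 = 0.793350.
Q̄ = (S₀/π) × [bracket] = (1605/π) × 0.793350 = 405.31 W/m².
Ratio Q̄_A / Q̄_B = 443.33 / 405.31 = 1.094.

Q̄_A / Q̄_B ≈ 1.09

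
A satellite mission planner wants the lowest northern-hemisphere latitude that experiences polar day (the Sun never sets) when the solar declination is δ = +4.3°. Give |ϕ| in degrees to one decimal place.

Polar day requires cos h₀ = −tan ϕ tan δ ≤ −1, i.e. tan ϕ tan δ ≥ 1.
The boundary is |tan ϕ| · |tan δ| = 1, so |ϕ| = 90° − |δ| = 90° − 4.3° = 85.7° in the northern hemisphere.

|ϕ| = 85.7°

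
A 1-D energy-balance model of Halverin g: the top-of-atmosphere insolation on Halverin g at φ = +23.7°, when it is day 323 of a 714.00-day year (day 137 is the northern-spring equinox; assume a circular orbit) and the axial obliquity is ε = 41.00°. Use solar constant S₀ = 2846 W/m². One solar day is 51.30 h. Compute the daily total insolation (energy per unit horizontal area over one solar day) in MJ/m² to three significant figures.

Solar longitude: λ_s = 360° × (323 − 137)/714.00 = 93.782°.
sin δ = sin 41.00° × sin 93.782° = 0.65463, so δ = +40.892°.
cos H₀ = −tan(+23.7°) tan(+40.892°) = -0.3801, H₀ = 1.9607 rad.
Bracket: H₀ sin φ sin δ + cos φ cos δ sin H₀ = 1.9607×0.40195×0.65463 + 0.91566×0.75595×0.92493 = 0.515916 + 0.640230 = 1.156146.
Q̄ = (S₀/π) × [bracket] = (2846/π) × 1.156146 = 1047.4 W/m².
Daily total = Q̄ × 51.30 h × 3600 s/h = 1047.4 × 51.30 × 3600 / 10⁶ = 193.4 MJ/m².

193 MJ/m²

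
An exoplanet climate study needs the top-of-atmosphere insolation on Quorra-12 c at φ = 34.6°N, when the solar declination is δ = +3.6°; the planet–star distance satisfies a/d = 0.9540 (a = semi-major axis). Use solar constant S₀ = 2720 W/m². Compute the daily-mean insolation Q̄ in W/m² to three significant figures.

Q̄ ≈ 692 W/m²

cos H₀ = −tan(+34.6°) tan(+3.600°) = -0.0434, H₀ = 1.6142 rad.
Bracket: H₀ sin φ sin δ + cos φ cos δ sin H₀ = 1.6142×0.56784×0.06279 + 0.82314×0.99803×0.99906 = 0.057554 + 0.820746 = 0.878300.
Inverse-square distance factor (a/d)² = 0.9540² = 0.910116.
Q̄ = (S₀/π) × 0.910116 × [bracket] = (2720/π) × 0.910116 × 0.878300 = 692.1 W/m².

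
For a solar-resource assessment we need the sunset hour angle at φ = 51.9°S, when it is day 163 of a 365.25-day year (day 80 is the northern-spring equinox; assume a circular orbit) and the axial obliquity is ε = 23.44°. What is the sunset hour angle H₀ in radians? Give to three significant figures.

Solar longitude: λ_s = 360° × (163 − 80)/365.25 = 81.807°.
sin δ = sin 23.44° × sin 81.807° = 0.39373, so δ = +23.187°.
cos H₀ = −tan φ · tan δ = −tan(-51.9°) × tan(+23.187°) = 0.5463, so H₀ = 0.9929 rad = 56.89°.

H₀ = 0.993 rad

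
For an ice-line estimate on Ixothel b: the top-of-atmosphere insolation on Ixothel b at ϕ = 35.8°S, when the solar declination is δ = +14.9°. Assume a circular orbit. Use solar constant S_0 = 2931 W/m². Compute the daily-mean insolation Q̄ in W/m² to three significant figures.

Q̄ ≈ 524 W/m²

cos h₀ = −tan(-35.8°) tan(+14.900°) = 0.1919, h₀ = 1.3777 rad.
Bracket: h₀ sin ϕ sin δ + cos ϕ cos δ sin h₀ = 1.3777×-0.58496×0.25713 + 0.81106×0.96638×0.98141 = -0.207221 + 0.769221 = 0.562000.
Q̄ = (S_0/π) × [bracket] = (2931/π) × 0.562000 = 524.3 W/m².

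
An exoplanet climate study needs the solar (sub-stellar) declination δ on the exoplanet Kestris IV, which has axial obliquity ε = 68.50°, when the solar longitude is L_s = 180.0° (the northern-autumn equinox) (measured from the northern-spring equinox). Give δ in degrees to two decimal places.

sin δ = sin ε · sin L_s = sin 68.50° × sin 180.0° = 0.000000.
δ = arcsin(0.000000) = +0.00°.

δ = +0.00°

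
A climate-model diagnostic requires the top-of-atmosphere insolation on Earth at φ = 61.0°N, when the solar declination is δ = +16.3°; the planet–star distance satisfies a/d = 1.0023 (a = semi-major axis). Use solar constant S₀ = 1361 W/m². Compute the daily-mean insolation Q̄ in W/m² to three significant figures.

cos H₀ = −tan(+61.0°) tan(+16.300°) = -0.5275, H₀ = 2.1265 rad.
Bracket: H₀ sin φ sin δ + cos φ cos δ sin H₀ = 2.1265×0.87462×0.28067 + 0.48481×0.95981×0.84953 = 0.522012 + 0.395308 = 0.917320.
Inverse-square distance factor (a/d)² = 1.0023² = 1.004605.
Q̄ = (S₀/π) × 1.004605 × [bracket] = (1361/π) × 1.004605 × 0.917320 = 399.2 W/m².

Q̄ ≈ 399 W/m²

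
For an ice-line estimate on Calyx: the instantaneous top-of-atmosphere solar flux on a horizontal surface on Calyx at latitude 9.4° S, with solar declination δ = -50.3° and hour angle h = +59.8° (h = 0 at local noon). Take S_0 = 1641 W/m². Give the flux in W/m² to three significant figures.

726 W/m²

cos θ_z = sin ϕ sin δ + cos ϕ cos δ cos h = 0.125663 + 0.316998 = 0.442661.
Flux = S_0 · cos θ_z = 1641 × 0.442661 = 726.4 W/m².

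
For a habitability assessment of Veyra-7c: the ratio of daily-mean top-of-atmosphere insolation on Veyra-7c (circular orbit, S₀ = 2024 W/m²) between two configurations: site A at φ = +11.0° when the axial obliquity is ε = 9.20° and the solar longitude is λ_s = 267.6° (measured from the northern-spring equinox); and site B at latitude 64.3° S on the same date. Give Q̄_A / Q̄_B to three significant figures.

— Configuration A (φ=+11.0°):
Solar declination: sin δ = sin ε · sin λ_s = sin 9.20° × sin 267.6° = -0.15974, so δ = -9.192°.
cos H₀ = −tan(+11.0°) tan(-9.192°) = 0.0315, H₀ = 1.5393 rad.
Bracket: H₀ sin φ sin δ + cos φ cos δ sin H₀ = 1.5393×0.19081×-0.15974 + 0.98163×0.98716×0.99951 = -0.046918 + 0.968551 = 0.921633.
Q̄ = (S₀/π) × [bracket] = (2024/π) × 0.921633 = 593.77 W/m².
— Configuration B (φ=-64.3°):
cos H₀ = −tan(-64.3°) tan(-9.192°) = -0.3362, H₀ = 1.9137 rad.
Bracket: H₀ sin φ sin δ + cos φ cos δ sin H₀ = 1.9137×-0.90108×-0.15974 + 0.43366×0.98716×0.94178 = 0.275455 + 0.403168 = 0.678623.
Q̄ = (S₀/π) × [bracket] = (2024/π) × 0.678623 = 437.21 W/m².
Ratio Q̄_A / Q̄_B = 593.77 / 437.21 = 1.358.

Q̄_A / Q̄_B ≈ 1.36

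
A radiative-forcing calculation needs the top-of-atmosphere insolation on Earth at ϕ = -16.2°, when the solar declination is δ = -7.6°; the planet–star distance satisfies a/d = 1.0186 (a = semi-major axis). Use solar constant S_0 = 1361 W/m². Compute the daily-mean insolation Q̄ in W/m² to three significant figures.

Q̄ ≈ 454 W/m²

cos h₀ = −tan(-16.2°) tan(-7.600°) = -0.0388, h₀ = 1.6096 rad.
Bracket: h₀ sin ϕ sin δ + cos ϕ cos δ sin h₀ = 1.6096×-0.27899×-0.13226 + 0.96029×0.99122×0.99925 = 0.059393 + 0.951145 = 1.010538.
Inverse-square distance factor (a/d)² = 1.0186² = 1.037546.
Q̄ = (S_0/π) × 1.037546 × [bracket] = (1361/π) × 1.037546 × 1.010538 = 454.2 W/m².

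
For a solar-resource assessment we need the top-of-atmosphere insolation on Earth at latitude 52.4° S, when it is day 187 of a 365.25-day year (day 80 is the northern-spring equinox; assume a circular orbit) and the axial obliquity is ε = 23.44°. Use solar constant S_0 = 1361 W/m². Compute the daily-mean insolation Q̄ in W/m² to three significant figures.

Q̄ ≈ 73.8 W/m²

Solar longitude: L_s = 360° × (187 − 80)/365.25 = 105.462°.
sin δ = sin 23.44° × sin 105.462° = 0.38339, so δ = +22.544°.
cos h₀ = −tan(-52.4°) tan(+22.544°) = 0.5390, h₀ = 1.0015 rad.
Bracket: h₀ sin ϕ sin δ + cos ϕ cos δ sin h₀ = 1.0015×-0.79229×0.38339 + 0.61015×0.92359×0.84228 = -0.304212 + 0.474649 = 0.170437.
Q̄ = (S_0/π) × [bracket] = (1361/π) × 0.170437 = 73.84 W/m².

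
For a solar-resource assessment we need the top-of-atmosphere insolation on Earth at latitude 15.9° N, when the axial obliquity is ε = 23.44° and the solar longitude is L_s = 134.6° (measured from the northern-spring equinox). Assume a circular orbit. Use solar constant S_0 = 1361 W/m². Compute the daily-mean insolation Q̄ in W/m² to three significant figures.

Q̄ ≈ 454 W/m²

Solar declination: sin δ = sin ε · sin L_s = sin 23.44° × sin 134.6° = 0.28324, so δ = +16.453°.
cos h₀ = −tan(+15.9°) tan(+16.453°) = -0.0841, h₀ = 1.6550 rad.
Bracket: h₀ sin ϕ sin δ + cos ϕ cos δ sin h₀ = 1.6550×0.27396×0.28324 + 0.96174×0.95905×0.99646 = 0.128422 + 0.919092 = 1.047514.
Q̄ = (S_0/π) × [bracket] = (1361/π) × 1.047514 = 453.8 W/m².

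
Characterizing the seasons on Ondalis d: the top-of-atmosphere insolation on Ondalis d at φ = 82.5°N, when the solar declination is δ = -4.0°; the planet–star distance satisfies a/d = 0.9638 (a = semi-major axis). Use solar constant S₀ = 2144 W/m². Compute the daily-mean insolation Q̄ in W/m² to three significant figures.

cos H₀ = −tan(+82.5°) tan(-4.000°) = 0.5311, H₀ = 1.0108 rad.
Bracket: H₀ sin φ sin δ + cos φ cos δ sin H₀ = 1.0108×0.99144×-0.06976 + 0.13053×0.99756×0.84728 = -0.069910 + 0.110326 = 0.040416.
Inverse-square distance factor (a/d)² = 0.9638² = 0.928910.
Q̄ = (S₀/π) × 0.928910 × [bracket] = (2144/π) × 0.928910 × 0.040416 = 25.62 W/m².

Q̄ ≈ 25.6 W/m²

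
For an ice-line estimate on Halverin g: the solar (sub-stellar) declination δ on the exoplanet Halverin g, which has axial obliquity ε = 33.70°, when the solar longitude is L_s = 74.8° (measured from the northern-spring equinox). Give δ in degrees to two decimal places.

sin δ = sin ε · sin L_s = sin 33.70° × sin 74.8° = 0.535434.
δ = arcsin(0.535434) = +32.37°.

δ = +32.37°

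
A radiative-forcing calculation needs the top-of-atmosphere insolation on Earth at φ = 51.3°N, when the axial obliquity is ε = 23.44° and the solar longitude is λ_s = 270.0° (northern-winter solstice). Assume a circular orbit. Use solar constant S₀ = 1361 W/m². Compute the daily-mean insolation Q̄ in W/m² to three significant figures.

Solar declination: sin δ = sin ε · sin λ_s = sin 23.44° × sin 270.0° = -0.39779, so δ = -23.440°.
cos H₀ = −tan(+51.3°) tan(-23.440°) = 0.5412, H₀ = 0.9990 rad.
Bracket: H₀ sin φ sin δ + cos φ cos δ sin H₀ = 0.9990×0.78043×-0.39779 + 0.62524×0.91748×0.84091 = -0.310137 + 0.482384 = 0.172247.
Q̄ = (S₀/π) × [bracket] = (1361/π) × 0.172247 = 74.62 W/m².

Q̄ ≈ 74.6 W/m²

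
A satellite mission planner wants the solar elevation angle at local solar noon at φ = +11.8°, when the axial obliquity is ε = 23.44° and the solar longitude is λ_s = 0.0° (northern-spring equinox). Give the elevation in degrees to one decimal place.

Solar declination: sin δ = sin ε · sin λ_s = sin 23.44° × sin 0.0° = 0.00000, so δ = +0.000°.
At local noon the hour angle is zero, so the zenith angle equals |φ − δ| = |+11.8° − (+0.000°)| = 11.800°.
Elevation = 90° − 11.800° = 78.2°.

78.2°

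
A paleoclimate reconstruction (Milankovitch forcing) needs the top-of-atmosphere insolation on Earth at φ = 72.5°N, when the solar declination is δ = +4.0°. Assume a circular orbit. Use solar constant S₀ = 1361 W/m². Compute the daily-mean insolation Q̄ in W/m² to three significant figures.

cos H₀ = −tan(+72.5°) tan(+4.000°) = -0.2218, H₀ = 1.7944 rad.
Bracket: H₀ sin φ sin δ + cos φ cos δ sin H₀ = 1.7944×0.95372×0.06976 + 0.30071×0.99756×0.97510 = 0.119384 + 0.292507 = 0.411891.
Q̄ = (S₀/π) × [bracket] = (1361/π) × 0.411891 = 178.4 W/m².

Q̄ ≈ 178 W/m²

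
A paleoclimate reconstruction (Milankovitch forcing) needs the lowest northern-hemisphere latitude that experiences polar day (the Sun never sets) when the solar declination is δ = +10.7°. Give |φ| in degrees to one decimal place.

Polar day requires cos H₀ = −tan φ tan δ ≤ −1, i.e. tan φ tan δ ≥ 1.
The boundary is |tan φ| · |tan δ| = 1, so |φ| = 90° − |δ| = 90° − 10.7° = 79.3° in the northern hemisphere.

|φ| = 79.3°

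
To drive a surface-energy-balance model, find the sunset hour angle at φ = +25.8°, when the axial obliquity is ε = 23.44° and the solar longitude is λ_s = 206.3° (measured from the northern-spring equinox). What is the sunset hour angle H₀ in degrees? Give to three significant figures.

H₀ = 85.0°

Solar declination: sin δ = sin ε · sin λ_s = sin 23.44° × sin 206.3° = -0.17625, so δ = -10.151°.
cos H₀ = −tan φ · tan δ = −tan(+25.8°) × tan(-10.151°) = 0.0866, so H₀ = 1.4841 rad = 85.03°.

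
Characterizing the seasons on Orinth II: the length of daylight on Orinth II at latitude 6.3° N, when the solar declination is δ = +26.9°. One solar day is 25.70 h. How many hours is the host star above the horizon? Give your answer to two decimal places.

cos h₀ = −tan ϕ · tan δ = −tan(+6.3°) × tan(+26.900°) = -0.0560, so h₀ = 1.6268 rad = 93.21°.
Daylight = 2h₀/(2π) × 25.70 h = (1.6268/π) × 25.70 = 13.31 h.

13.31 h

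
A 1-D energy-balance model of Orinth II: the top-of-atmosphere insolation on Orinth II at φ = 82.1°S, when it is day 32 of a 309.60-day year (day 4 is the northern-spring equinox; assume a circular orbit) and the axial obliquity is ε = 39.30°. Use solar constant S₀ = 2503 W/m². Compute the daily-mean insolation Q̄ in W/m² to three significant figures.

Solar longitude: λ_s = 360° × (32 − 4)/309.60 = 32.558°.
sin δ = sin 39.30° × sin 32.558° = 0.34086, so δ = +19.929°.
cos H₀ = −tan(-82.1°) tan(+19.929°) = 2.6129 ≥ 1 ⇒ polar night, H₀ = 0 and Q̄ = 0.

Q̄ ≈ 0.00 W/m²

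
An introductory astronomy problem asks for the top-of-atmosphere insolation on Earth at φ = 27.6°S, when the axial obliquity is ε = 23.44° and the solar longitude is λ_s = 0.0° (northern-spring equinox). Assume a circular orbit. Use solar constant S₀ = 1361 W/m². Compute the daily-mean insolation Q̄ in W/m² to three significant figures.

Solar declination: sin δ = sin ε · sin λ_s = sin 23.44° × sin 0.0° = 0.00000, so δ = +0.000°.
cos H₀ = −tan(-27.6°) tan(+0.000°) = 0.0000, H₀ = 1.5708 rad.
Bracket: H₀ sin φ sin δ + cos φ cos δ sin H₀ = 1.5708×-0.46330×0.00000 + 0.88620×1.00000×1.00000 = -0.000000 + 0.886200 = 0.886200.
Q̄ = (S₀/π) × [bracket] = (1361/π) × 0.886200 = 383.9 W/m².

Q̄ ≈ 384 W/m²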